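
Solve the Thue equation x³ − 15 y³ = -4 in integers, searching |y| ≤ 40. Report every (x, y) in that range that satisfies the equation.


The equation is x³ - 15y³ = -4. For fixed y, x³ = 15·y³ − 4, so a solution requires the RHS to be a perfect cube.
Strategy: iterate y from -40 to 40, compute RHS = 15·y³ − 4, and check whether it is a (positive or negative) perfect cube.
Check small values of y:
  y = 0: RHS = -4 is not a perfect cube.
  y = 1: RHS = 11 is not a perfect cube.
  y = -1: RHS = -19 is not a perfect cube.
  y = 2: RHS = 116 is not a perfect cube.
  y = -2: RHS = -124 is not a perfect cube.
  y = 3: RHS = 401 is not a perfect cube.
  y = -3: RHS = -409 is not a perfect cube.
Continuing the search up to |y| = 40 finds no solutions either.
No (x, y) in the scanned range satisfies the equation.

No integer solutions with |y| ≤ 40.


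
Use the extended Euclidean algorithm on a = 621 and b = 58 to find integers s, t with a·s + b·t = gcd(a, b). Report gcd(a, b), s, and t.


Euclidean algorithm on (621, 58) — divide until remainder is 0:
  621 = 10 · 58 + 41
  58 = 1 · 41 + 17
  41 = 2 · 17 + 7
  17 = 2 · 7 + 3
  7 = 2 · 3 + 1
  3 = 3 · 1 + 0
gcd(621, 58) = 1.
Track Bezout coefficients alongside the remainders: start with r₀ = 621 = a·1 + b·0 (s = 1, t = 0) and r₁ = 58 = a·0 + b·1 (s = 0, t = 1); each new remainder r_{k+1} = r_{k-1} − q_k·r_k inherits s_{k+1} = s_{k-1} − q_k·s_k, t_{k+1} = t_{k-1} − q_k·t_k, so r_k = a·s_k + b·t_k at every step:
  q = 10: r = 41, s = 1 − 10·0 = 1, t = 0 − 10·1 = -10  (check: 621·1 + 58·(-10) = 41)
  q = 1: r = 17, s = 0 − 1·1 = -1, t = 1 − 1·(-10) = 11  (check: 621·(-1) + 58·11 = 17)
  q = 2: r = 7, s = 1 − 2·(-1) = 3, t = -10 − 2·11 = -32  (check: 621·3 + 58·(-32) = 7)
  q = 2: r = 3, s = -1 − 2·3 = -7, t = 11 − 2·(-32) = 75  (check: 621·(-7) + 58·75 = 3)
  q = 2: r = 1, s = 3 − 2·(-7) = 17, t = -32 − 2·75 = -182  (check: 621·17 + 58·(-182) = 1)
The row with r = 1 (the gcd) gives the Bezout coefficients s = 17, t = -182.
Result: 621 · (17) + 58 · (-182) = 1.

gcd(621, 58) = 1; s = 17, t = -182 (check: 621·17 + 58·(-182) = 1).


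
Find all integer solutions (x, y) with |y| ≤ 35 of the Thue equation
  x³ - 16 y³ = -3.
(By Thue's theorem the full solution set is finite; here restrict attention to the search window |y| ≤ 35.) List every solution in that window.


The equation is x³ - 16y³ = -3. For fixed y, x³ = 16·y³ − 3, so a solution requires the RHS to be a perfect cube.
Strategy: iterate y from -35 to 35, compute RHS = 16·y³ − 3, and check whether it is a (positive or negative) perfect cube.
Check small values of y:
  y = 0: RHS = -3 is not a perfect cube.
  y = 1: RHS = 13 is not a perfect cube.
  y = -1: RHS = -19 is not a perfect cube.
  y = 2: RHS = 125 = (5)³ ⇒ x = 5 works.
  y = -2: RHS = -131 is not a perfect cube.
  y = 3: RHS = 429 is not a perfect cube.
  y = -3: RHS = -435 is not a perfect cube.
Continuing the search up to |y| = 35 finds no further solutions beyond those listed.
Collected solutions: (5, 2).

Solutions (with |y| ≤ 35): (5, 2).


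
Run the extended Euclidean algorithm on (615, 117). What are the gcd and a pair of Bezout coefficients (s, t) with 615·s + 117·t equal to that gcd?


Euclidean algorithm on (615, 117) — divide until remainder is 0:
  615 = 5 · 117 + 30
  117 = 3 · 30 + 27
  30 = 1 · 27 + 3
  27 = 9 · 3 + 0
gcd(615, 117) = 3.
Track Bezout coefficients alongside the remainders: start with r₀ = 615 = a·1 + b·0 (s = 1, t = 0) and r₁ = 117 = a·0 + b·1 (s = 0, t = 1); each new remainder r_{k+1} = r_{k-1} − q_k·r_k inherits s_{k+1} = s_{k-1} − q_k·s_k, t_{k+1} = t_{k-1} − q_k·t_k, so r_k = a·s_k + b·t_k at every step:
  q = 5: r = 30, s = 1 − 5·0 = 1, t = 0 − 5·1 = -5  (check: 615·1 + 117·(-5) = 30)
  q = 3: r = 27, s = 0 − 3·1 = -3, t = 1 − 3·(-5) = 16  (check: 615·(-3) + 117·16 = 27)
  q = 1: r = 3, s = 1 − 1·(-3) = 4, t = -5 − 1·16 = -21  (check: 615·4 + 117·(-21) = 3)
The row with r = 3 (the gcd) gives the Bezout coefficients s = 4, t = -21.
Result: 615 · (4) + 117 · (-21) = 3.

gcd(615, 117) = 3; s = 4, t = -21 (check: 615·4 + 117·(-21) = 3).


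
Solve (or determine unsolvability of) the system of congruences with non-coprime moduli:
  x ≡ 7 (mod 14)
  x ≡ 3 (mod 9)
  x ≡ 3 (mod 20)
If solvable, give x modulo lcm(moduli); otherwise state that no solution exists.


Moduli 14, 9, 20 are not pairwise coprime, so CRT works modulo lcm(m_i) when all pairwise compatibility conditions hold.
Pairwise compatibility: gcd(m_i, m_j) must divide a_i - a_j for every pair.
Merge one congruence at a time:
  Start: x ≡ 7 (mod 14).
  Combine with x ≡ 3 (mod 9): gcd(14, 9) = 1; 3 - 7 = -4, which IS divisible by 1, so compatible.
    Write x = 7 + 14·t and substitute into x ≡ 3 (mod 9): 14·t ≡ 3 − 7 = -4 (mod 9).
    Reduce coefficients mod 9: 5·t ≡ 5 (mod 9).
    The inverse of 5 mod 9 is 2 (since 5·2 = 10 = 1·9 + 1), so t ≡ 2·5 = 10 ≡ 1 (mod 9).
    Then x = 7 + 14·1 = 21, valid modulo lcm(14, 9) = 126: x ≡ 21 (mod 126).
  Combine with x ≡ 3 (mod 20): gcd(126, 20) = 2; 3 - 21 = -18, which IS divisible by 2, so compatible.
    Write x = 21 + 126·t and substitute into x ≡ 3 (mod 20): 126·t ≡ 3 − 21 = -18 (mod 20).
    Divide the congruence (and modulus) by g = 2: 63·t ≡ -9 (mod 10).
    Reduce coefficients mod 10: 3·t ≡ 1 (mod 10).
    The inverse of 3 mod 10 is 7 (since 3·7 = 21 = 2·10 + 1), so t ≡ 7·1 = 7 ≡ 7 (mod 10).
    Then x = 21 + 126·7 = 903, valid modulo lcm(126, 20) = 1260: x ≡ 903 (mod 1260).
Verify: 903 mod 14 = 7, 903 mod 9 = 3, 903 mod 20 = 3.

x ≡ 903 (mod 1260).


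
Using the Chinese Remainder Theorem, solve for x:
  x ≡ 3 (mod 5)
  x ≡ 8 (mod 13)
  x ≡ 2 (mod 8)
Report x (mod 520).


Moduli 5, 13, 8 are pairwise coprime; by CRT there is a unique solution modulo M = 5 · 13 · 8 = 520.
Solve pairwise, accumulating the modulus:
  Start with x ≡ 3 (mod 5).
  Combine with x ≡ 8 (mod 13): since gcd(5, 13) = 1, we get a unique residue mod 65.
    Write x = 3 + 5·t and substitute into x ≡ 8 (mod 13): 5·t ≡ 8 − 3 = 5 (mod 13).
    The inverse of 5 mod 13 is 8 (since 5·8 = 40 = 3·13 + 1), so t ≡ 8·5 = 40 ≡ 1 (mod 13).
    Then x = 3 + 5·1 = 8, valid modulo lcm(5, 13) = 65: x ≡ 8 (mod 65).
  Combine with x ≡ 2 (mod 8): since gcd(65, 8) = 1, we get a unique residue mod 520.
    Write x = 8 + 65·t and substitute into x ≡ 2 (mod 8): 65·t ≡ 2 − 8 = -6 (mod 8).
    Reduce coefficients mod 8: 1·t ≡ 2 (mod 8).
    So t ≡ 2 (mod 8).
    Then x = 8 + 65·2 = 138, valid modulo lcm(65, 8) = 520: x ≡ 138 (mod 520).
Verify: 138 mod 5 = 3 ✓, 138 mod 13 = 8 ✓, 138 mod 8 = 2 ✓.

x ≡ 138 (mod 520).


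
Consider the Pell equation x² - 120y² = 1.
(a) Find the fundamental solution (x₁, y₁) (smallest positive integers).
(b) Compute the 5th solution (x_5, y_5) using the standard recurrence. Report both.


Step 1: Find the fundamental solution (x₁, y₁) of x² - 120y² = 1.
  Expand √120 as a continued fraction. a₀ = ⌊√120⌋ = 10; iterate m_{k+1} = d_k·a_k − m_k, d_{k+1} = (120 − m_{k+1}²)/d_k, a_{k+1} = ⌊(a₀ + m_{k+1})/d_{k+1}⌋ (starting m₀ = 0, d₀ = 1), with convergents p_k = a_k·p_{k-1} + p_{k-2}, q_k = a_k·q_{k-1} + q_{k-2} (p₋₁ = 1, q₋₁ = 0):
  k = 0: a₀ = 10; p₀/q₀ = 10/1; p₀² − 120·q₀² = 100 − 120 = -20.
  k = 1: m = 10, d = 20, a = ⌊(10 + 10)/20⌋ = 1; p/q = (1·10 + 1)/(1·1 + 0) = 11/1; p² − 120·q² = 121 − 120 = 1.
  The first convergent with p² − 120·q² = 1 gives the fundamental solution (x₁, y₁) = (11, 1).
Step 2: Apply the recurrence (x_{n+1}, y_{n+1}) = (x₁x_n + 120y₁y_n, x₁y_n + y₁x_n) repeatedly.
  From (x_1, y_1) = (11, 1): x_2 = 11·11 + 120·1·1 = 241; y_2 = 11·1 + 1·11 = 22.
  From (x_2, y_2) = (241, 22): x_3 = 11·241 + 120·1·22 = 5291; y_3 = 11·22 + 1·241 = 483.
  From (x_3, y_3) = (5291, 483): x_4 = 11·5291 + 120·1·483 = 116161; y_4 = 11·483 + 1·5291 = 10604.
  From (x_4, y_4) = (116161, 10604): x_5 = 11·116161 + 120·1·10604 = 2550251; y_5 = 11·10604 + 1·116161 = 232805.
Step 3: Verify x_5² - 120·y_5² = 6503780163001 - 6503780163000 = 1 (should be 1). ✓

(x_1, y_1) = (11, 1); (x_5, y_5) = (2550251, 232805).


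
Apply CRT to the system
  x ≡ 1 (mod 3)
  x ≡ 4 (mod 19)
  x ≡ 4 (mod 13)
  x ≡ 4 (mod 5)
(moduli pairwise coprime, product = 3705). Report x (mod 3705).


Product of moduli M = 3 · 19 · 13 · 5 = 3705.
Merge one congruence at a time:
  Start: x ≡ 1 (mod 3).
  Combine with x ≡ 4 (mod 19); new modulus lcm = 57.
    Write x = 1 + 3·t and substitute into x ≡ 4 (mod 19): 3·t ≡ 4 − 1 = 3 (mod 19).
    The inverse of 3 mod 19 is 13 (since 3·13 = 39 = 2·19 + 1), so t ≡ 13·3 = 39 ≡ 1 (mod 19).
    Then x = 1 + 3·1 = 4, valid modulo lcm(3, 19) = 57: x ≡ 4 (mod 57).
  Combine with x ≡ 4 (mod 13); new modulus lcm = 741.
    Write x = 4 + 57·t and substitute into x ≡ 4 (mod 13): 57·t ≡ 4 − 4 = 0 (mod 13).
    Reduce coefficients mod 13: 5·t ≡ 0 (mod 13).
    The inverse of 5 mod 13 is 8 (since 5·8 = 40 = 3·13 + 1), so t ≡ 8·0 = 0 ≡ 0 (mod 13).
    Then x = 4 + 57·0 = 4, valid modulo lcm(57, 13) = 741: x ≡ 4 (mod 741).
  Combine with x ≡ 4 (mod 5); new modulus lcm = 3705.
    Write x = 4 + 741·t and substitute into x ≡ 4 (mod 5): 741·t ≡ 4 − 4 = 0 (mod 5).
    Reduce coefficients mod 5: 1·t ≡ 0 (mod 5).
    So t ≡ 0 (mod 5).
    Then x = 4 + 741·0 = 4, valid modulo lcm(741, 5) = 3705: x ≡ 4 (mod 3705).
Verify against each original: 4 mod 3 = 1, 4 mod 19 = 4, 4 mod 13 = 4, 4 mod 5 = 4.

x ≡ 4 (mod 3705).


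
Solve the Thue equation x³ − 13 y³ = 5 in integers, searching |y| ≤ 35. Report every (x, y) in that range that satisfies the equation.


The equation is x³ - 13y³ = 5. For fixed y, x³ = 13·y³ + 5, so a solution requires the RHS to be a perfect cube.
Strategy: iterate y from -35 to 35, compute RHS = 13·y³ + 5, and check whether it is a (positive or negative) perfect cube.
Check small values of y:
  y = 0: RHS = 5 is not a perfect cube.
  y = 1: RHS = 18 is not a perfect cube.
  y = -1: RHS = -8 = (-2)³ ⇒ x = -2 works.
  y = 2: RHS = 109 is not a perfect cube.
  y = -2: RHS = -99 is not a perfect cube.
  y = 3: RHS = 356 is not a perfect cube.
  y = -3: RHS = -346 is not a perfect cube.
Continuing the search up to |y| = 35 finds no further solutions beyond those listed.
Collected solutions: (-2, -1).

Solutions (with |y| ≤ 35): (-2, -1).


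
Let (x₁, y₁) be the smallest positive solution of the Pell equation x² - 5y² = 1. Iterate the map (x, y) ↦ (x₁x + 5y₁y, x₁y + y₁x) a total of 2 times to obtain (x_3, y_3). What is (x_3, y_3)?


Step 1: Find the fundamental solution (x₁, y₁) of x² - 5y² = 1.
  Expand √5 as a continued fraction. a₀ = ⌊√5⌋ = 2; iterate m_{k+1} = d_k·a_k − m_k, d_{k+1} = (5 − m_{k+1}²)/d_k, a_{k+1} = ⌊(a₀ + m_{k+1})/d_{k+1}⌋ (starting m₀ = 0, d₀ = 1), with convergents p_k = a_k·p_{k-1} + p_{k-2}, q_k = a_k·q_{k-1} + q_{k-2} (p₋₁ = 1, q₋₁ = 0):
  k = 0: a₀ = 2; p₀/q₀ = 2/1; p₀² − 5·q₀² = 4 − 5 = -1.
  k = 1: m = 2, d = 1, a = ⌊(2 + 2)/1⌋ = 4; p/q = (4·2 + 1)/(4·1 + 0) = 9/4; p² − 5·q² = 81 − 80 = 1.
  The first convergent with p² − 5·q² = 1 gives the fundamental solution (x₁, y₁) = (9, 4).
Step 2: Apply the recurrence (x_{n+1}, y_{n+1}) = (x₁x_n + 5y₁y_n, x₁y_n + y₁x_n) repeatedly.
  From (x_1, y_1) = (9, 4): x_2 = 9·9 + 5·4·4 = 161; y_2 = 9·4 + 4·9 = 72.
  From (x_2, y_2) = (161, 72): x_3 = 9·161 + 5·4·72 = 2889; y_3 = 9·72 + 4·161 = 1292.
Step 3: Verify x_3² - 5·y_3² = 8346321 - 8346320 = 1 (should be 1). ✓

(x_1, y_1) = (9, 4); (x_3, y_3) = (2889, 1292).


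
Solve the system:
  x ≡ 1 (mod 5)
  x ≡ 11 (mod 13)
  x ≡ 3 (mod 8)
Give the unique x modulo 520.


Moduli 5, 13, 8 are pairwise coprime; by CRT there is a unique solution modulo M = 5 · 13 · 8 = 520.
Solve pairwise, accumulating the modulus:
  Start with x ≡ 1 (mod 5).
  Combine with x ≡ 11 (mod 13): since gcd(5, 13) = 1, we get a unique residue mod 65.
    Write x = 1 + 5·t and substitute into x ≡ 11 (mod 13): 5·t ≡ 11 − 1 = 10 (mod 13).
    The inverse of 5 mod 13 is 8 (since 5·8 = 40 = 3·13 + 1), so t ≡ 8·10 = 80 ≡ 2 (mod 13).
    Then x = 1 + 5·2 = 11, valid modulo lcm(5, 13) = 65: x ≡ 11 (mod 65).
  Combine with x ≡ 3 (mod 8): since gcd(65, 8) = 1, we get a unique residue mod 520.
    Write x = 11 + 65·t and substitute into x ≡ 3 (mod 8): 65·t ≡ 3 − 11 = -8 (mod 8).
    Reduce coefficients mod 8: 1·t ≡ 0 (mod 8).
    So t ≡ 0 (mod 8).
    Then x = 11 + 65·0 = 11, valid modulo lcm(65, 8) = 520: x ≡ 11 (mod 520).
Verify: 11 mod 5 = 1 ✓, 11 mod 13 = 11 ✓, 11 mod 8 = 3 ✓.

x ≡ 11 (mod 520).


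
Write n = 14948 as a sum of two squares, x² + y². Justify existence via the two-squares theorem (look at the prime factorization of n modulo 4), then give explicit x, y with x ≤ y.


Step 1: Factor n = 14948 = 2^2 · 37 · 101.
Step 2: Check the mod-4 condition on each prime factor: 2 = 2 (special); 37 ≡ 1 (mod 4), exponent 1; 101 ≡ 1 (mod 4), exponent 1.
All primes ≡ 3 (mod 4) appear to even exponent (or don't appear), so by the two-squares theorem n IS expressible as a sum of two squares.
Step 3: Build a representation. Group n = k² · m with k = 2 and m = 37 · 101 = 3737 (a product of primes ≡ 1 (mod 4)); a representation of m scales to one of n via (k·x)² + (k·y)² = k²(x² + y²). Each prime p ≡ 1 (mod 4) is itself a sum of two squares; find a² by testing p − a² for a perfect square:
  37: 37 − 1² = 36 = 6² ⇒ 37 = 1² + 6².
  101: 101 − 1² = 100 = 10² ⇒ 101 = 1² + 10².
  Combine using the Brahmagupta–Fibonacci identity (a² + b²)(c² + d²) = (ac − bd)² + (ad + bc)² = (ac + bd)² + (ad − bc)²:
  37 · 101 = 3737: from (1² + 6²)(1² + 10²), take (1·1 − 6·10, 1·10 + 6·1) = (1 − 60, 10 + 6) = (-59, 16); dropping signs (only squares matter) gives (59, 16); check 59² + 16² = 3481 + 256 = 3737 ✓.
  Scale by k = 2: (2·59, 2·16) = (118, 32).
Step 4: Order so x ≤ y and verify: 32² + 118² = 1024 + 13924 = 14948 = n. ✓

n = 14948 = 32² + 118² (one valid representation with x ≤ y).


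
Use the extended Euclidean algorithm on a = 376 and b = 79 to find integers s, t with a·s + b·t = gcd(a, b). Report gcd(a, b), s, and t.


Euclidean algorithm on (376, 79) — divide until remainder is 0:
  376 = 4 · 79 + 60
  79 = 1 · 60 + 19
  60 = 3 · 19 + 3
  19 = 6 · 3 + 1
  3 = 3 · 1 + 0
gcd(376, 79) = 1.
Track Bezout coefficients alongside the remainders: start with r₀ = 376 = a·1 + b·0 (s = 1, t = 0) and r₁ = 79 = a·0 + b·1 (s = 0, t = 1); each new remainder r_{k+1} = r_{k-1} − q_k·r_k inherits s_{k+1} = s_{k-1} − q_k·s_k, t_{k+1} = t_{k-1} − q_k·t_k, so r_k = a·s_k + b·t_k at every step:
  q = 4: r = 60, s = 1 − 4·0 = 1, t = 0 − 4·1 = -4  (check: 376·1 + 79·(-4) = 60)
  q = 1: r = 19, s = 0 − 1·1 = -1, t = 1 − 1·(-4) = 5  (check: 376·(-1) + 79·5 = 19)
  q = 3: r = 3, s = 1 − 3·(-1) = 4, t = -4 − 3·5 = -19  (check: 376·4 + 79·(-19) = 3)
  q = 6: r = 1, s = -1 − 6·4 = -25, t = 5 − 6·(-19) = 119  (check: 376·(-25) + 79·119 = 1)
The row with r = 1 (the gcd) gives the Bezout coefficients s = -25, t = 119.
Result: 376 · (-25) + 79 · (119) = 1.

gcd(376, 79) = 1; s = -25, t = 119 (check: 376·(-25) + 79·119 = 1).


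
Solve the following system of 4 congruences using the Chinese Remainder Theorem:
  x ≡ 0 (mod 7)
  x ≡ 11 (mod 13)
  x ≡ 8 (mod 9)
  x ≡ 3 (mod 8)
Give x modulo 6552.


Product of moduli M = 7 · 13 · 9 · 8 = 6552.
Merge one congruence at a time:
  Start: x ≡ 0 (mod 7).
  Combine with x ≡ 11 (mod 13); new modulus lcm = 91.
    Write x = 0 + 7·t and substitute into x ≡ 11 (mod 13): 7·t ≡ 11 − 0 = 11 (mod 13).
    The inverse of 7 mod 13 is 2 (since 7·2 = 14 = 1·13 + 1), so t ≡ 2·11 = 22 ≡ 9 (mod 13).
    Then x = 0 + 7·9 = 63, valid modulo lcm(7, 13) = 91: x ≡ 63 (mod 91).
  Combine with x ≡ 8 (mod 9); new modulus lcm = 819.
    Write x = 63 + 91·t and substitute into x ≡ 8 (mod 9): 91·t ≡ 8 − 63 = -55 (mod 9).
    Reduce coefficients mod 9: 1·t ≡ 8 (mod 9).
    So t ≡ 8 (mod 9).
    Then x = 63 + 91·8 = 791, valid modulo lcm(91, 9) = 819: x ≡ 791 (mod 819).
  Combine with x ≡ 3 (mod 8); new modulus lcm = 6552.
    Write x = 791 + 819·t and substitute into x ≡ 3 (mod 8): 819·t ≡ 3 − 791 = -788 (mod 8).
    Reduce coefficients mod 8: 3·t ≡ 4 (mod 8).
    The inverse of 3 mod 8 is 3 (since 3·3 = 9 = 1·8 + 1), so t ≡ 3·4 = 12 ≡ 4 (mod 8).
    Then x = 791 + 819·4 = 4067, valid modulo lcm(819, 8) = 6552: x ≡ 4067 (mod 6552).
Verify against each original: 4067 mod 7 = 0, 4067 mod 13 = 11, 4067 mod 9 = 8, 4067 mod 8 = 3.

x ≡ 4067 (mod 6552).


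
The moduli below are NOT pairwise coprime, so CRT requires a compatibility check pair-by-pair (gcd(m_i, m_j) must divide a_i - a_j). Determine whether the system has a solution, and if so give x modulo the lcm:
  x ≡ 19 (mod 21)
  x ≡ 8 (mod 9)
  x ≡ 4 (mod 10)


Moduli 21, 9, 10 are not pairwise coprime, so CRT works modulo lcm(m_i) when all pairwise compatibility conditions hold.
Pairwise compatibility: gcd(m_i, m_j) must divide a_i - a_j for every pair.
Merge one congruence at a time:
  Start: x ≡ 19 (mod 21).
  Combine with x ≡ 8 (mod 9): gcd(21, 9) = 3, and 8 - 19 = -11 is NOT divisible by 3.
    ⇒ system is inconsistent (no integer solution).

No solution (the system is inconsistent).


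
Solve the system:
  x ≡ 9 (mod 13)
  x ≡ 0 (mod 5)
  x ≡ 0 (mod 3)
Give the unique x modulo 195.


Moduli 13, 5, 3 are pairwise coprime; by CRT there is a unique solution modulo M = 13 · 5 · 3 = 195.
Solve pairwise, accumulating the modulus:
  Start with x ≡ 9 (mod 13).
  Combine with x ≡ 0 (mod 5): since gcd(13, 5) = 1, we get a unique residue mod 65.
    Write x = 9 + 13·t and substitute into x ≡ 0 (mod 5): 13·t ≡ 0 − 9 = -9 (mod 5).
    Reduce coefficients mod 5: 3·t ≡ 1 (mod 5).
    The inverse of 3 mod 5 is 2 (since 3·2 = 6 = 1·5 + 1), so t ≡ 2·1 = 2 ≡ 2 (mod 5).
    Then x = 9 + 13·2 = 35, valid modulo lcm(13, 5) = 65: x ≡ 35 (mod 65).
  Combine with x ≡ 0 (mod 3): since gcd(65, 3) = 1, we get a unique residue mod 195.
    Write x = 35 + 65·t and substitute into x ≡ 0 (mod 3): 65·t ≡ 0 − 35 = -35 (mod 3).
    Reduce coefficients mod 3: 2·t ≡ 1 (mod 3).
    The inverse of 2 mod 3 is 2 (since 2·2 = 4 = 1·3 + 1), so t ≡ 2·1 = 2 ≡ 2 (mod 3).
    Then x = 35 + 65·2 = 165, valid modulo lcm(65, 3) = 195: x ≡ 165 (mod 195).
Verify: 165 mod 13 = 9 ✓, 165 mod 5 = 0 ✓, 165 mod 3 = 0 ✓.

x ≡ 165 (mod 195).


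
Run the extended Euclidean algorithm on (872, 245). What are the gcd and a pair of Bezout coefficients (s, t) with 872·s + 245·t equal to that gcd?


Euclidean algorithm on (872, 245) — divide until remainder is 0:
  872 = 3 · 245 + 137
  245 = 1 · 137 + 108
  137 = 1 · 108 + 29
  108 = 3 · 29 + 21
  29 = 1 · 21 + 8
  21 = 2 · 8 + 5
  8 = 1 · 5 + 3
  5 = 1 · 3 + 2
  3 = 1 · 2 + 1
  2 = 2 · 1 + 0
gcd(872, 245) = 1.
Track Bezout coefficients alongside the remainders: start with r₀ = 872 = a·1 + b·0 (s = 1, t = 0) and r₁ = 245 = a·0 + b·1 (s = 0, t = 1); each new remainder r_{k+1} = r_{k-1} − q_k·r_k inherits s_{k+1} = s_{k-1} − q_k·s_k, t_{k+1} = t_{k-1} − q_k·t_k, so r_k = a·s_k + b·t_k at every step:
  q = 3: r = 137, s = 1 − 3·0 = 1, t = 0 − 3·1 = -3  (check: 872·1 + 245·(-3) = 137)
  q = 1: r = 108, s = 0 − 1·1 = -1, t = 1 − 1·(-3) = 4  (check: 872·(-1) + 245·4 = 108)
  q = 1: r = 29, s = 1 − 1·(-1) = 2, t = -3 − 1·4 = -7  (check: 872·2 + 245·(-7) = 29)
  q = 3: r = 21, s = -1 − 3·2 = -7, t = 4 − 3·(-7) = 25  (check: 872·(-7) + 245·25 = 21)
  q = 1: r = 8, s = 2 − 1·(-7) = 9, t = -7 − 1·25 = -32  (check: 872·9 + 245·(-32) = 8)
  q = 2: r = 5, s = -7 − 2·9 = -25, t = 25 − 2·(-32) = 89  (check: 872·(-25) + 245·89 = 5)
  q = 1: r = 3, s = 9 − 1·(-25) = 34, t = -32 − 1·89 = -121  (check: 872·34 + 245·(-121) = 3)
  q = 1: r = 2, s = -25 − 1·34 = -59, t = 89 − 1·(-121) = 210  (check: 872·(-59) + 245·210 = 2)
  q = 1: r = 1, s = 34 − 1·(-59) = 93, t = -121 − 1·210 = -331  (check: 872·93 + 245·(-331) = 1)
The row with r = 1 (the gcd) gives the Bezout coefficients s = 93, t = -331.
Result: 872 · (93) + 245 · (-331) = 1.

gcd(872, 245) = 1; s = 93, t = -331 (check: 872·93 + 245·(-331) = 1).


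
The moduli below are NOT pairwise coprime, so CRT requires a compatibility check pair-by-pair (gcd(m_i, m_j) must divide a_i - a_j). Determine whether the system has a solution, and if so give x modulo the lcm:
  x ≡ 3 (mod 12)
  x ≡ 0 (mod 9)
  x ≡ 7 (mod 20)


Moduli 12, 9, 20 are not pairwise coprime, so CRT works modulo lcm(m_i) when all pairwise compatibility conditions hold.
Pairwise compatibility: gcd(m_i, m_j) must divide a_i - a_j for every pair.
Merge one congruence at a time:
  Start: x ≡ 3 (mod 12).
  Combine with x ≡ 0 (mod 9): gcd(12, 9) = 3; 0 - 3 = -3, which IS divisible by 3, so compatible.
    Write x = 3 + 12·t and substitute into x ≡ 0 (mod 9): 12·t ≡ 0 − 3 = -3 (mod 9).
    Divide the congruence (and modulus) by g = 3: 4·t ≡ -1 (mod 3).
    Reduce coefficients mod 3: 1·t ≡ 2 (mod 3).
    So t ≡ 2 (mod 3).
    Then x = 3 + 12·2 = 27, valid modulo lcm(12, 9) = 36: x ≡ 27 (mod 36).
  Combine with x ≡ 7 (mod 20): gcd(36, 20) = 4; 7 - 27 = -20, which IS divisible by 4, so compatible.
    Write x = 27 + 36·t and substitute into x ≡ 7 (mod 20): 36·t ≡ 7 − 27 = -20 (mod 20).
    Divide the congruence (and modulus) by g = 4: 9·t ≡ -5 (mod 5).
    Reduce coefficients mod 5: 4·t ≡ 0 (mod 5).
    The inverse of 4 mod 5 is 4 (since 4·4 = 16 = 3·5 + 1), so t ≡ 4·0 = 0 ≡ 0 (mod 5).
    Then x = 27 + 36·0 = 27, valid modulo lcm(36, 20) = 180: x ≡ 27 (mod 180).
Verify: 27 mod 12 = 3, 27 mod 9 = 0, 27 mod 20 = 7.

x ≡ 27 (mod 180).


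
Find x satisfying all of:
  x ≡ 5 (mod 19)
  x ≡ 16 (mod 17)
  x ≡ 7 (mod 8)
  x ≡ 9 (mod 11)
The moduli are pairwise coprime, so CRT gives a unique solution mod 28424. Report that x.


Product of moduli M = 19 · 17 · 8 · 11 = 28424.
Merge one congruence at a time:
  Start: x ≡ 5 (mod 19).
  Combine with x ≡ 16 (mod 17); new modulus lcm = 323.
    Write x = 5 + 19·t and substitute into x ≡ 16 (mod 17): 19·t ≡ 16 − 5 = 11 (mod 17).
    Reduce coefficients mod 17: 2·t ≡ 11 (mod 17).
    The inverse of 2 mod 17 is 9 (since 2·9 = 18 = 1·17 + 1), so t ≡ 9·11 = 99 ≡ 14 (mod 17).
    Then x = 5 + 19·14 = 271, valid modulo lcm(19, 17) = 323: x ≡ 271 (mod 323).
  Combine with x ≡ 7 (mod 8); new modulus lcm = 2584.
    Write x = 271 + 323·t and substitute into x ≡ 7 (mod 8): 323·t ≡ 7 − 271 = -264 (mod 8).
    Reduce coefficients mod 8: 3·t ≡ 0 (mod 8).
    The inverse of 3 mod 8 is 3 (since 3·3 = 9 = 1·8 + 1), so t ≡ 3·0 = 0 ≡ 0 (mod 8).
    Then x = 271 + 323·0 = 271, valid modulo lcm(323, 8) = 2584: x ≡ 271 (mod 2584).
  Combine with x ≡ 9 (mod 11); new modulus lcm = 28424.
    Write x = 271 + 2584·t and substitute into x ≡ 9 (mod 11): 2584·t ≡ 9 − 271 = -262 (mod 11).
    Reduce coefficients mod 11: 10·t ≡ 2 (mod 11).
    The inverse of 10 mod 11 is 10 (since 10·10 = 100 = 9·11 + 1), so t ≡ 10·2 = 20 ≡ 9 (mod 11).
    Then x = 271 + 2584·9 = 23527, valid modulo lcm(2584, 11) = 28424: x ≡ 23527 (mod 28424).
Verify against each original: 23527 mod 19 = 5, 23527 mod 17 = 16, 23527 mod 8 = 7, 23527 mod 11 = 9.

x ≡ 23527 (mod 28424).


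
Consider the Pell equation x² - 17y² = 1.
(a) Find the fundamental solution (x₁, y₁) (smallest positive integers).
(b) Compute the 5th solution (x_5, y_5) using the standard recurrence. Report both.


Step 1: Find the fundamental solution (x₁, y₁) of x² - 17y² = 1.
  Expand √17 as a continued fraction. a₀ = ⌊√17⌋ = 4; iterate m_{k+1} = d_k·a_k − m_k, d_{k+1} = (17 − m_{k+1}²)/d_k, a_{k+1} = ⌊(a₀ + m_{k+1})/d_{k+1}⌋ (starting m₀ = 0, d₀ = 1), with convergents p_k = a_k·p_{k-1} + p_{k-2}, q_k = a_k·q_{k-1} + q_{k-2} (p₋₁ = 1, q₋₁ = 0):
  k = 0: a₀ = 4; p₀/q₀ = 4/1; p₀² − 17·q₀² = 16 − 17 = -1.
  k = 1: m = 4, d = 1, a = ⌊(4 + 4)/1⌋ = 8; p/q = (8·4 + 1)/(8·1 + 0) = 33/8; p² − 17·q² = 1089 − 1088 = 1.
  The first convergent with p² − 17·q² = 1 gives the fundamental solution (x₁, y₁) = (33, 8).
Step 2: Apply the recurrence (x_{n+1}, y_{n+1}) = (x₁x_n + 17y₁y_n, x₁y_n + y₁x_n) repeatedly.
  From (x_1, y_1) = (33, 8): x_2 = 33·33 + 17·8·8 = 2177; y_2 = 33·8 + 8·33 = 528.
  From (x_2, y_2) = (2177, 528): x_3 = 33·2177 + 17·8·528 = 143649; y_3 = 33·528 + 8·2177 = 34840.
  From (x_3, y_3) = (143649, 34840): x_4 = 33·143649 + 17·8·34840 = 9478657; y_4 = 33·34840 + 8·143649 = 2298912.
  From (x_4, y_4) = (9478657, 2298912): x_5 = 33·9478657 + 17·8·2298912 = 625447713; y_5 = 33·2298912 + 8·9478657 = 151693352.
Step 3: Verify x_5² - 17·y_5² = 391184841696930369 - 391184841696930368 = 1 (should be 1). ✓

(x_1, y_1) = (33, 8); (x_5, y_5) = (625447713, 151693352).


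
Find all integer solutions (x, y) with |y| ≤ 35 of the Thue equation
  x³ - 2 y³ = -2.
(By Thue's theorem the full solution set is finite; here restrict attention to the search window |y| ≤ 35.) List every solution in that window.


The equation is x³ - 2y³ = -2. For fixed y, x³ = 2·y³ − 2, so a solution requires the RHS to be a perfect cube.
Strategy: iterate y from -35 to 35, compute RHS = 2·y³ − 2, and check whether it is a (positive or negative) perfect cube.
Check small values of y:
  y = 0: RHS = -2 is not a perfect cube.
  y = 1: RHS = 0 = (0)³ ⇒ x = 0 works.
  y = -1: RHS = -4 is not a perfect cube.
  y = 2: RHS = 14 is not a perfect cube.
  y = -2: RHS = -18 is not a perfect cube.
  y = 3: RHS = 52 is not a perfect cube.
  y = -3: RHS = -56 is not a perfect cube.
Continuing the search up to |y| = 35 finds no further solutions beyond those listed.
Collected solutions: (0, 1).

Solutions (with |y| ≤ 35): (0, 1).


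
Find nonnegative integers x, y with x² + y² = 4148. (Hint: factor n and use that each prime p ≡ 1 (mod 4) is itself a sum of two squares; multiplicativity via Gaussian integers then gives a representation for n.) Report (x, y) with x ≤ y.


Step 1: Factor n = 4148 = 2^2 · 17 · 61.
Step 2: Check the mod-4 condition on each prime factor: 2 = 2 (special); 17 ≡ 1 (mod 4), exponent 1; 61 ≡ 1 (mod 4), exponent 1.
All primes ≡ 3 (mod 4) appear to even exponent (or don't appear), so by the two-squares theorem n IS expressible as a sum of two squares.
Step 3: Build a representation. Group n = k² · m with k = 2 and m = 17 · 61 = 1037 (a product of primes ≡ 1 (mod 4)); a representation of m scales to one of n via (k·x)² + (k·y)² = k²(x² + y²). Each prime p ≡ 1 (mod 4) is itself a sum of two squares; find a² by testing p − a² for a perfect square:
  17: 17 − 1² = 16 = 4² ⇒ 17 = 1² + 4².
  61: 61 − 1² = 60, 61 − 2² = 57, 61 − 3² = 52, 61 − 4² = 45, 61 − 5² = 36 = 6² ⇒ 61 = 5² + 6².
  Combine using the Brahmagupta–Fibonacci identity (a² + b²)(c² + d²) = (ac − bd)² + (ad + bc)² = (ac + bd)² + (ad − bc)²:
  17 · 61 = 1037: from (1² + 4²)(5² + 6²), take (1·5 − 4·6, 1·6 + 4·5) = (5 − 24, 6 + 20) = (-19, 26); dropping signs (only squares matter) gives (19, 26); check 19² + 26² = 361 + 676 = 1037 ✓.
  Scale by k = 2: (2·19, 2·26) = (38, 52).
Step 4: Order so x ≤ y and verify: 38² + 52² = 1444 + 2704 = 4148 = n. ✓

n = 4148 = 38² + 52² (one valid representation with x ≤ y).


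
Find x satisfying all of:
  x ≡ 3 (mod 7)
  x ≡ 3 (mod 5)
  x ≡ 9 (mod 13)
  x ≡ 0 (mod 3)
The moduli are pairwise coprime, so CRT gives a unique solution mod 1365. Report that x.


Product of moduli M = 7 · 5 · 13 · 3 = 1365.
Merge one congruence at a time:
  Start: x ≡ 3 (mod 7).
  Combine with x ≡ 3 (mod 5); new modulus lcm = 35.
    Write x = 3 + 7·t and substitute into x ≡ 3 (mod 5): 7·t ≡ 3 − 3 = 0 (mod 5).
    Reduce coefficients mod 5: 2·t ≡ 0 (mod 5).
    The inverse of 2 mod 5 is 3 (since 2·3 = 6 = 1·5 + 1), so t ≡ 3·0 = 0 ≡ 0 (mod 5).
    Then x = 3 + 7·0 = 3, valid modulo lcm(7, 5) = 35: x ≡ 3 (mod 35).
  Combine with x ≡ 9 (mod 13); new modulus lcm = 455.
    Write x = 3 + 35·t and substitute into x ≡ 9 (mod 13): 35·t ≡ 9 − 3 = 6 (mod 13).
    Reduce coefficients mod 13: 9·t ≡ 6 (mod 13).
    The inverse of 9 mod 13 is 3 (since 9·3 = 27 = 2·13 + 1), so t ≡ 3·6 = 18 ≡ 5 (mod 13).
    Then x = 3 + 35·5 = 178, valid modulo lcm(35, 13) = 455: x ≡ 178 (mod 455).
  Combine with x ≡ 0 (mod 3); new modulus lcm = 1365.
    Write x = 178 + 455·t and substitute into x ≡ 0 (mod 3): 455·t ≡ 0 − 178 = -178 (mod 3).
    Reduce coefficients mod 3: 2·t ≡ 2 (mod 3).
    The inverse of 2 mod 3 is 2 (since 2·2 = 4 = 1·3 + 1), so t ≡ 2·2 = 4 ≡ 1 (mod 3).
    Then x = 178 + 455·1 = 633, valid modulo lcm(455, 3) = 1365: x ≡ 633 (mod 1365).
Verify against each original: 633 mod 7 = 3, 633 mod 5 = 3, 633 mod 13 = 9, 633 mod 3 = 0.

x ≡ 633 (mod 1365).


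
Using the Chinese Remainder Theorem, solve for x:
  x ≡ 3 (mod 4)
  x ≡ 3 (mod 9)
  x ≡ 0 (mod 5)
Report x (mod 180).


Moduli 4, 9, 5 are pairwise coprime; by CRT there is a unique solution modulo M = 4 · 9 · 5 = 180.
Solve pairwise, accumulating the modulus:
  Start with x ≡ 3 (mod 4).
  Combine with x ≡ 3 (mod 9): since gcd(4, 9) = 1, we get a unique residue mod 36.
    Write x = 3 + 4·t and substitute into x ≡ 3 (mod 9): 4·t ≡ 3 − 3 = 0 (mod 9).
    The inverse of 4 mod 9 is 7 (since 4·7 = 28 = 3·9 + 1), so t ≡ 7·0 = 0 ≡ 0 (mod 9).
    Then x = 3 + 4·0 = 3, valid modulo lcm(4, 9) = 36: x ≡ 3 (mod 36).
  Combine with x ≡ 0 (mod 5): since gcd(36, 5) = 1, we get a unique residue mod 180.
    Write x = 3 + 36·t and substitute into x ≡ 0 (mod 5): 36·t ≡ 0 − 3 = -3 (mod 5).
    Reduce coefficients mod 5: 1·t ≡ 2 (mod 5).
    So t ≡ 2 (mod 5).
    Then x = 3 + 36·2 = 75, valid modulo lcm(36, 5) = 180: x ≡ 75 (mod 180).
Verify: 75 mod 4 = 3 ✓, 75 mod 9 = 3 ✓, 75 mod 5 = 0 ✓.

x ≡ 75 (mod 180).


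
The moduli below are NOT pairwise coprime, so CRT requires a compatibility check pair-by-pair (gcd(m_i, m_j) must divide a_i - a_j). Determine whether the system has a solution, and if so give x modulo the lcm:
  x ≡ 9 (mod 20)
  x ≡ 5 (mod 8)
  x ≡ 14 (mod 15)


Moduli 20, 8, 15 are not pairwise coprime, so CRT works modulo lcm(m_i) when all pairwise compatibility conditions hold.
Pairwise compatibility: gcd(m_i, m_j) must divide a_i - a_j for every pair.
Merge one congruence at a time:
  Start: x ≡ 9 (mod 20).
  Combine with x ≡ 5 (mod 8): gcd(20, 8) = 4; 5 - 9 = -4, which IS divisible by 4, so compatible.
    Write x = 9 + 20·t and substitute into x ≡ 5 (mod 8): 20·t ≡ 5 − 9 = -4 (mod 8).
    Divide the congruence (and modulus) by g = 4: 5·t ≡ -1 (mod 2).
    Reduce coefficients mod 2: 1·t ≡ 1 (mod 2).
    So t ≡ 1 (mod 2).
    Then x = 9 + 20·1 = 29, valid modulo lcm(20, 8) = 40: x ≡ 29 (mod 40).
  Combine with x ≡ 14 (mod 15): gcd(40, 15) = 5; 14 - 29 = -15, which IS divisible by 5, so compatible.
    Write x = 29 + 40·t and substitute into x ≡ 14 (mod 15): 40·t ≡ 14 − 29 = -15 (mod 15).
    Divide the congruence (and modulus) by g = 5: 8·t ≡ -3 (mod 3).
    Reduce coefficients mod 3: 2·t ≡ 0 (mod 3).
    The inverse of 2 mod 3 is 2 (since 2·2 = 4 = 1·3 + 1), so t ≡ 2·0 = 0 ≡ 0 (mod 3).
    Then x = 29 + 40·0 = 29, valid modulo lcm(40, 15) = 120: x ≡ 29 (mod 120).
Verify: 29 mod 20 = 9, 29 mod 8 = 5, 29 mod 15 = 14.

x ≡ 29 (mod 120).


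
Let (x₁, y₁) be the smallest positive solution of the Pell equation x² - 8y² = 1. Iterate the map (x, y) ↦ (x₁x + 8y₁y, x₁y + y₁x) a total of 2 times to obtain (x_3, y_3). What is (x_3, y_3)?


Step 1: Find the fundamental solution (x₁, y₁) of x² - 8y² = 1.
  Expand √8 as a continued fraction. a₀ = ⌊√8⌋ = 2; iterate m_{k+1} = d_k·a_k − m_k, d_{k+1} = (8 − m_{k+1}²)/d_k, a_{k+1} = ⌊(a₀ + m_{k+1})/d_{k+1}⌋ (starting m₀ = 0, d₀ = 1), with convergents p_k = a_k·p_{k-1} + p_{k-2}, q_k = a_k·q_{k-1} + q_{k-2} (p₋₁ = 1, q₋₁ = 0):
  k = 0: a₀ = 2; p₀/q₀ = 2/1; p₀² − 8·q₀² = 4 − 8 = -4.
  k = 1: m = 2, d = 4, a = ⌊(2 + 2)/4⌋ = 1; p/q = (1·2 + 1)/(1·1 + 0) = 3/1; p² − 8·q² = 9 − 8 = 1.
  The first convergent with p² − 8·q² = 1 gives the fundamental solution (x₁, y₁) = (3, 1).
Step 2: Apply the recurrence (x_{n+1}, y_{n+1}) = (x₁x_n + 8y₁y_n, x₁y_n + y₁x_n) repeatedly.
  From (x_1, y_1) = (3, 1): x_2 = 3·3 + 8·1·1 = 17; y_2 = 3·1 + 1·3 = 6.
  From (x_2, y_2) = (17, 6): x_3 = 3·17 + 8·1·6 = 99; y_3 = 3·6 + 1·17 = 35.
Step 3: Verify x_3² - 8·y_3² = 9801 - 9800 = 1 (should be 1). ✓

(x_1, y_1) = (3, 1); (x_3, y_3) = (99, 35).


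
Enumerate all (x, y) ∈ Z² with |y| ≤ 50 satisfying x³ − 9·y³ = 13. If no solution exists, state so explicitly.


The equation is x³ - 9y³ = 13. For fixed y, x³ = 9·y³ + 13, so a solution requires the RHS to be a perfect cube.
Strategy: iterate y from -50 to 50, compute RHS = 9·y³ + 13, and check whether it is a (positive or negative) perfect cube.
Check small values of y:
  y = 0: RHS = 13 is not a perfect cube.
  y = 1: RHS = 22 is not a perfect cube.
  y = -1: RHS = 4 is not a perfect cube.
  y = 2: RHS = 85 is not a perfect cube.
  y = -2: RHS = -59 is not a perfect cube.
  y = 3: RHS = 256 is not a perfect cube.
  y = -3: RHS = -230 is not a perfect cube.
Continuing the search up to |y| = 50 finds no solutions either.
No (x, y) in the scanned range satisfies the equation.

No integer solutions with |y| ≤ 50.


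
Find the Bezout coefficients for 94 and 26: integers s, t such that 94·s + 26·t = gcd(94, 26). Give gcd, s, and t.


Euclidean algorithm on (94, 26) — divide until remainder is 0:
  94 = 3 · 26 + 16
  26 = 1 · 16 + 10
  16 = 1 · 10 + 6
  10 = 1 · 6 + 4
  6 = 1 · 4 + 2
  4 = 2 · 2 + 0
gcd(94, 26) = 2.
Track Bezout coefficients alongside the remainders: start with r₀ = 94 = a·1 + b·0 (s = 1, t = 0) and r₁ = 26 = a·0 + b·1 (s = 0, t = 1); each new remainder r_{k+1} = r_{k-1} − q_k·r_k inherits s_{k+1} = s_{k-1} − q_k·s_k, t_{k+1} = t_{k-1} − q_k·t_k, so r_k = a·s_k + b·t_k at every step:
  q = 3: r = 16, s = 1 − 3·0 = 1, t = 0 − 3·1 = -3  (check: 94·1 + 26·(-3) = 16)
  q = 1: r = 10, s = 0 − 1·1 = -1, t = 1 − 1·(-3) = 4  (check: 94·(-1) + 26·4 = 10)
  q = 1: r = 6, s = 1 − 1·(-1) = 2, t = -3 − 1·4 = -7  (check: 94·2 + 26·(-7) = 6)
  q = 1: r = 4, s = -1 − 1·2 = -3, t = 4 − 1·(-7) = 11  (check: 94·(-3) + 26·11 = 4)
  q = 1: r = 2, s = 2 − 1·(-3) = 5, t = -7 − 1·11 = -18  (check: 94·5 + 26·(-18) = 2)
The row with r = 2 (the gcd) gives the Bezout coefficients s = 5, t = -18.
Result: 94 · (5) + 26 · (-18) = 2.

gcd(94, 26) = 2; s = 5, t = -18 (check: 94·5 + 26·(-18) = 2).


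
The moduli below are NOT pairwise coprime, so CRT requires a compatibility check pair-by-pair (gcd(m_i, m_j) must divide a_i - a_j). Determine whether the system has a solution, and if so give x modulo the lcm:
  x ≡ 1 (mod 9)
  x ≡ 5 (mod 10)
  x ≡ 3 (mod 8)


Moduli 9, 10, 8 are not pairwise coprime, so CRT works modulo lcm(m_i) when all pairwise compatibility conditions hold.
Pairwise compatibility: gcd(m_i, m_j) must divide a_i - a_j for every pair.
Merge one congruence at a time:
  Start: x ≡ 1 (mod 9).
  Combine with x ≡ 5 (mod 10): gcd(9, 10) = 1; 5 - 1 = 4, which IS divisible by 1, so compatible.
    Write x = 1 + 9·t and substitute into x ≡ 5 (mod 10): 9·t ≡ 5 − 1 = 4 (mod 10).
    The inverse of 9 mod 10 is 9 (since 9·9 = 81 = 8·10 + 1), so t ≡ 9·4 = 36 ≡ 6 (mod 10).
    Then x = 1 + 9·6 = 55, valid modulo lcm(9, 10) = 90: x ≡ 55 (mod 90).
  Combine with x ≡ 3 (mod 8): gcd(90, 8) = 2; 3 - 55 = -52, which IS divisible by 2, so compatible.
    Write x = 55 + 90·t and substitute into x ≡ 3 (mod 8): 90·t ≡ 3 − 55 = -52 (mod 8).
    Divide the congruence (and modulus) by g = 2: 45·t ≡ -26 (mod 4).
    Reduce coefficients mod 4: 1·t ≡ 2 (mod 4).
    So t ≡ 2 (mod 4).
    Then x = 55 + 90·2 = 235, valid modulo lcm(90, 8) = 360: x ≡ 235 (mod 360).
Verify: 235 mod 9 = 1, 235 mod 10 = 5, 235 mod 8 = 3.

x ≡ 235 (mod 360).


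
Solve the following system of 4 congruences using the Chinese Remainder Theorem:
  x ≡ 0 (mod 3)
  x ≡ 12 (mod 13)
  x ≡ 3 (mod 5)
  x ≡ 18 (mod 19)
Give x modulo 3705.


Product of moduli M = 3 · 13 · 5 · 19 = 3705.
Merge one congruence at a time:
  Start: x ≡ 0 (mod 3).
  Combine with x ≡ 12 (mod 13); new modulus lcm = 39.
    Write x = 0 + 3·t and substitute into x ≡ 12 (mod 13): 3·t ≡ 12 − 0 = 12 (mod 13).
    The inverse of 3 mod 13 is 9 (since 3·9 = 27 = 2·13 + 1), so t ≡ 9·12 = 108 ≡ 4 (mod 13).
    Then x = 0 + 3·4 = 12, valid modulo lcm(3, 13) = 39: x ≡ 12 (mod 39).
  Combine with x ≡ 3 (mod 5); new modulus lcm = 195.
    Write x = 12 + 39·t and substitute into x ≡ 3 (mod 5): 39·t ≡ 3 − 12 = -9 (mod 5).
    Reduce coefficients mod 5: 4·t ≡ 1 (mod 5).
    The inverse of 4 mod 5 is 4 (since 4·4 = 16 = 3·5 + 1), so t ≡ 4·1 = 4 ≡ 4 (mod 5).
    Then x = 12 + 39·4 = 168, valid modulo lcm(39, 5) = 195: x ≡ 168 (mod 195).
  Combine with x ≡ 18 (mod 19); new modulus lcm = 3705.
    Write x = 168 + 195·t and substitute into x ≡ 18 (mod 19): 195·t ≡ 18 − 168 = -150 (mod 19).
    Reduce coefficients mod 19: 5·t ≡ 2 (mod 19).
    The inverse of 5 mod 19 is 4 (since 5·4 = 20 = 1·19 + 1), so t ≡ 4·2 = 8 ≡ 8 (mod 19).
    Then x = 168 + 195·8 = 1728, valid modulo lcm(195, 19) = 3705: x ≡ 1728 (mod 3705).
Verify against each original: 1728 mod 3 = 0, 1728 mod 13 = 12, 1728 mod 5 = 3, 1728 mod 19 = 18.

x ≡ 1728 (mod 3705).


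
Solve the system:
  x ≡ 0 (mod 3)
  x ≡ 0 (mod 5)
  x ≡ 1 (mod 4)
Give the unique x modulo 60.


Moduli 3, 5, 4 are pairwise coprime; by CRT there is a unique solution modulo M = 3 · 5 · 4 = 60.
Solve pairwise, accumulating the modulus:
  Start with x ≡ 0 (mod 3).
  Combine with x ≡ 0 (mod 5): since gcd(3, 5) = 1, we get a unique residue mod 15.
    Write x = 0 + 3·t and substitute into x ≡ 0 (mod 5): 3·t ≡ 0 − 0 = 0 (mod 5).
    The inverse of 3 mod 5 is 2 (since 3·2 = 6 = 1·5 + 1), so t ≡ 2·0 = 0 ≡ 0 (mod 5).
    Then x = 0 + 3·0 = 0, valid modulo lcm(3, 5) = 15: x ≡ 0 (mod 15).
  Combine with x ≡ 1 (mod 4): since gcd(15, 4) = 1, we get a unique residue mod 60.
    Write x = 0 + 15·t and substitute into x ≡ 1 (mod 4): 15·t ≡ 1 − 0 = 1 (mod 4).
    Reduce coefficients mod 4: 3·t ≡ 1 (mod 4).
    The inverse of 3 mod 4 is 3 (since 3·3 = 9 = 2·4 + 1), so t ≡ 3·1 = 3 ≡ 3 (mod 4).
    Then x = 0 + 15·3 = 45, valid modulo lcm(15, 4) = 60: x ≡ 45 (mod 60).
Verify: 45 mod 3 = 0 ✓, 45 mod 5 = 0 ✓, 45 mod 4 = 1 ✓.

x ≡ 45 (mod 60).


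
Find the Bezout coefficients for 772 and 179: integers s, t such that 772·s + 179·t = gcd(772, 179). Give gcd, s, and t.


Euclidean algorithm on (772, 179) — divide until remainder is 0:
  772 = 4 · 179 + 56
  179 = 3 · 56 + 11
  56 = 5 · 11 + 1
  11 = 11 · 1 + 0
gcd(772, 179) = 1.
Track Bezout coefficients alongside the remainders: start with r₀ = 772 = a·1 + b·0 (s = 1, t = 0) and r₁ = 179 = a·0 + b·1 (s = 0, t = 1); each new remainder r_{k+1} = r_{k-1} − q_k·r_k inherits s_{k+1} = s_{k-1} − q_k·s_k, t_{k+1} = t_{k-1} − q_k·t_k, so r_k = a·s_k + b·t_k at every step:
  q = 4: r = 56, s = 1 − 4·0 = 1, t = 0 − 4·1 = -4  (check: 772·1 + 179·(-4) = 56)
  q = 3: r = 11, s = 0 − 3·1 = -3, t = 1 − 3·(-4) = 13  (check: 772·(-3) + 179·13 = 11)
  q = 5: r = 1, s = 1 − 5·(-3) = 16, t = -4 − 5·13 = -69  (check: 772·16 + 179·(-69) = 1)
The row with r = 1 (the gcd) gives the Bezout coefficients s = 16, t = -69.
Result: 772 · (16) + 179 · (-69) = 1.

gcd(772, 179) = 1; s = 16, t = -69 (check: 772·16 + 179·(-69) = 1).
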